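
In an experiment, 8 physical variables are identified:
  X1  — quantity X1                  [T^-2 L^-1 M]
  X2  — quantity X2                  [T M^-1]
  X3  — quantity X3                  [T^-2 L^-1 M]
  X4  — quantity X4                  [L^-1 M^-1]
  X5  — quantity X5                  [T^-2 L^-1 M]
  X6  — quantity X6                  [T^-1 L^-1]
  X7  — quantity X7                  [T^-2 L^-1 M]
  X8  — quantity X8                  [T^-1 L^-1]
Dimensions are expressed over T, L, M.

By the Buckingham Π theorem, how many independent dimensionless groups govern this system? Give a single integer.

6

Dimensional matrix (T×L×M by X1×X2×X3×X4×X5×X6×X7×X8):
  T: [-2  1 -2  0 -2 -1 -2 -1]
  L: [-1  0 -1 -1 -1 -1 -1 -1]
  M: [ 1 -1  1 -1  1  0  1  0]
Echelon form has 2 nonzero rows (pivots: X1,X2)
8 vars − rank 2 = 6 Π groups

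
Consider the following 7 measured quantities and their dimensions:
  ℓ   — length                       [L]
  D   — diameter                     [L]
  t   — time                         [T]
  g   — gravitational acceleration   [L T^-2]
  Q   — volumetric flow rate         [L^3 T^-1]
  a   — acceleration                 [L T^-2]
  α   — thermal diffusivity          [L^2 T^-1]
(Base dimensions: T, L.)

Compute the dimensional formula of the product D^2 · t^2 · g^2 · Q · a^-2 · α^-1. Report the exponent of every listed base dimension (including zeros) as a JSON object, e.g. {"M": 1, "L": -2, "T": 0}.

Dimensional matrix (T×L by ℓ×D×t×g×Q×a×α):
  T: [ 0  0  1 -2 -1 -2 -1]
  L: [ 1  1  0  1  3  1  2]
  [T]: (2)·0+(2)·1+(2)·-2+(1)·-1+(-2)·-2+(-1)·-1 = 2
  [L]: (2)·1+(2)·0+(2)·1+(1)·3+(-2)·1+(-1)·2 = 3
⇒ T^2 L^3

{"T": 2, "L": 3}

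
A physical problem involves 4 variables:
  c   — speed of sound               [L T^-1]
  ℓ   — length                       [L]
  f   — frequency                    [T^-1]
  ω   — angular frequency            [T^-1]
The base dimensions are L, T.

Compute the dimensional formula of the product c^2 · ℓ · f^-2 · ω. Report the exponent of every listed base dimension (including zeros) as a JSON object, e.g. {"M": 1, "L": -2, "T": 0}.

{"L": 3, "T": -1}

Exponent matrix [L,T] × [c,ℓ,f,ω]:
  L: [ 1  1  0  0]
  T: [-1  0 -1 -1]
  [L]: (2)·1+(1)·1+(-2)·0+(1)·0 = 3
  [T]: (2)·-1+(1)·0+(-2)·-1+(1)·-1 = -1
⇒ L^3 T^-1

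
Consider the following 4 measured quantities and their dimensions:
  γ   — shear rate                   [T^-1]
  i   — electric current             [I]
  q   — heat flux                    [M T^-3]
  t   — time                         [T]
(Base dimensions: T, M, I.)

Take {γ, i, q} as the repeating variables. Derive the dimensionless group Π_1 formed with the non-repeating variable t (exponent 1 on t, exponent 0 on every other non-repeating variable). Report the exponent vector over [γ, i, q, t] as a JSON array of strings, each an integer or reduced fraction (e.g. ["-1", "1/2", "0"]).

Write exponents as rows T,M,I / cols γ,i,q,t:
  T: [-1  0 -3  1]
  M: [ 0  0  1  0]
  I: [ 0  1  0  0]
Echelon form has 3 nonzero rows (pivots: γ,i,q)
Pivot set = {γ,i,q}, free = {t}
RREF:
  r0: [   1    0    0   -1]
  r1: [   0    1    0    0]
  r2: [   0    0    1    0]
Fix exponent of t at 1; solve each RREF row for its pivot's exponent:
  r0: exp(γ) + (-1)·1 = 0 ⇒ exp(γ) = 1
  r1: exp(i) + (0)·1 = 0 ⇒ exp(i) = 0
  r2: exp(q) + (0)·1 = 0 ⇒ exp(q) = 0
Π_1 = γ · t

["1", "0", "0", "1"]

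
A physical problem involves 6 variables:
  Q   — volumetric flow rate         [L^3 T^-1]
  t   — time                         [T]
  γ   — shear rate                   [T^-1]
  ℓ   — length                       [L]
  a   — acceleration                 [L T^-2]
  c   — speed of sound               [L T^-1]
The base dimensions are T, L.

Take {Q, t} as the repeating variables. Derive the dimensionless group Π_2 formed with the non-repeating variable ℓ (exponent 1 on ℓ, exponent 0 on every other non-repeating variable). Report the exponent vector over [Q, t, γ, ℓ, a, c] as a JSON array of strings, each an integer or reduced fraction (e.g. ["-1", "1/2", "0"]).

["-1/3", "-1/3", "0", "1", "0", "0"]

Dimensional matrix (T×L by Q×t×γ×ℓ×a×c):
  T: [-1  1 -1  0 -2 -1]
  L: [ 3  0  0  1  1  1]
Row reduction gives pivot columns Q,t; rank = 2
Pivot set = {Q,t}, free = {γ,ℓ,a,c}
RREF:
  r0: [   1    0    0  1/3  1/3  1/3]
  r1: [   0    1   -1  1/3 -5/3 -2/3]
Fix exponent of ℓ at 1, γ at 0, a at 0, c at 0; solve each RREF row for its pivot's exponent:
  r0: exp(Q) + (1/3)·1 = 0 ⇒ exp(Q) = -1/3
  r1: exp(t) + (1/3)·1 = 0 ⇒ exp(t) = -1/3
Π_2 = Q^(-1/3) · t^(-1/3) · ℓ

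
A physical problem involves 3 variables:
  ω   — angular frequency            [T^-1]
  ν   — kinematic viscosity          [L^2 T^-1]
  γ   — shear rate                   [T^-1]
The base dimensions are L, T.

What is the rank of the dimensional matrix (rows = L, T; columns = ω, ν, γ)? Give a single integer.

Write exponents as rows L,T / cols ω,ν,γ:
  L: [ 0  2  0]
  T: [-1 -1 -1]
Echelon form has 2 nonzero rows (pivots: ω,ν)

2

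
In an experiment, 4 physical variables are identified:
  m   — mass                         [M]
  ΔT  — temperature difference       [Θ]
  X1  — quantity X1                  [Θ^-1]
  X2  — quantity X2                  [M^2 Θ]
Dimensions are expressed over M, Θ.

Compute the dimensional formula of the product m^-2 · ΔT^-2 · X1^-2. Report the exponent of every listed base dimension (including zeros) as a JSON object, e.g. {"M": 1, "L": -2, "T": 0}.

{"M": -2, "Θ": 0}

Exponent matrix [M,Θ] × [m,ΔT,X1,X2]:
  M: [ 1  0  0  2]
  Θ: [ 0  1 -1  1]
  [M]: (-2)·1+(-2)·0+(-2)·0 = -2
  [Θ]: (-2)·0+(-2)·1+(-2)·-1 = 0
⇒ M^-2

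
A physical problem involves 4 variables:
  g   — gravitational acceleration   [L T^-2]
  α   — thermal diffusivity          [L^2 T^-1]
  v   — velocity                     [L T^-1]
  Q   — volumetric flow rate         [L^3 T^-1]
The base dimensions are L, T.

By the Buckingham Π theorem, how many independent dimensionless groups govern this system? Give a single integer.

Exponent matrix [L,T] × [g,α,v,Q]:
  L: [ 1  2  1  3]
  T: [-2 -1 -1 -1]
Row reduction gives pivot columns g,α; rank = 2
n=4, r=2 ⇒ 2 dimensionless groups

2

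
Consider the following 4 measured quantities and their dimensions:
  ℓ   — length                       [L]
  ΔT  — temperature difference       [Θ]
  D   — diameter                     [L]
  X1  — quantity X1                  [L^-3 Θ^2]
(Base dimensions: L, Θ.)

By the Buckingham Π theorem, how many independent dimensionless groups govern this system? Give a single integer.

Dimensional matrix (L×Θ by ℓ×ΔT×D×X1):
  L: [ 1  0  1 -3]
  Θ: [ 0  1  0  2]
Row reduction gives pivot columns ℓ,ΔT; rank = 2
n=4, r=2 ⇒ 2 dimensionless groups

2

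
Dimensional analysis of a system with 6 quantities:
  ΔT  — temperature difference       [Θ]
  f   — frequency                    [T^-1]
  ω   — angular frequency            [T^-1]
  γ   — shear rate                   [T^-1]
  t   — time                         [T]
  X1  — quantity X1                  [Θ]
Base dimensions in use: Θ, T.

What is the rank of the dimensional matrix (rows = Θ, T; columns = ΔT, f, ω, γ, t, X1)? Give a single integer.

Exponent matrix [Θ,T] × [ΔT,f,ω,γ,t,X1]:
  Θ: [ 1  0  0  0  0  1]
  T: [ 0 -1 -1 -1  1  0]
Row reduction gives pivot columns ΔT,f; rank = 2

2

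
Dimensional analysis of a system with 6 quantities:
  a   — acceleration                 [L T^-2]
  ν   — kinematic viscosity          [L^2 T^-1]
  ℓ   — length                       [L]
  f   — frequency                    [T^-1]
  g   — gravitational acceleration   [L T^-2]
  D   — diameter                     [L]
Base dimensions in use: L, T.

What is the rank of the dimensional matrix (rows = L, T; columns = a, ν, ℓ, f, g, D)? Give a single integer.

2

Exponent matrix [L,T] × [a,ν,ℓ,f,g,D]:
  L: [ 1  2  1  0  1  1]
  T: [-2 -1  0 -1 -2  0]
RREF → pivots at {a,ν} ⇒ r = 2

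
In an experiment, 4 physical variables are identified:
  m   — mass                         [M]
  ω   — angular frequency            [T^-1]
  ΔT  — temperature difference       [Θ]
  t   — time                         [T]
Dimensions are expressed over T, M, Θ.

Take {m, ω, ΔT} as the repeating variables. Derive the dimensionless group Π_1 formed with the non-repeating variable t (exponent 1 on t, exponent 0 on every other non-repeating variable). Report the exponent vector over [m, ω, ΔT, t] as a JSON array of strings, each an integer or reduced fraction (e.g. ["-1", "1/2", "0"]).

Exponent matrix [T,M,Θ] × [m,ω,ΔT,t]:
  T: [ 0 -1  0  1]
  M: [ 1  0  0  0]
  Θ: [ 0  0  1  0]
RREF → pivots at {m,ω,ΔT} ⇒ r = 3
Pivot set = {m,ω,ΔT}, free = {t}
RREF:
  r0: [   1    0    0    0]
  r1: [   0    1    0   -1]
  r2: [   0    0    1    0]
Fix exponent of t at 1; solve each RREF row for its pivot's exponent:
  r0: exp(m) + (0)·1 = 0 ⇒ exp(m) = 0
  r1: exp(ω) + (-1)·1 = 0 ⇒ exp(ω) = 1
  r2: exp(ΔT) + (0)·1 = 0 ⇒ exp(ΔT) = 0
Π_1 = ω · t

["0", "1", "0", "1"]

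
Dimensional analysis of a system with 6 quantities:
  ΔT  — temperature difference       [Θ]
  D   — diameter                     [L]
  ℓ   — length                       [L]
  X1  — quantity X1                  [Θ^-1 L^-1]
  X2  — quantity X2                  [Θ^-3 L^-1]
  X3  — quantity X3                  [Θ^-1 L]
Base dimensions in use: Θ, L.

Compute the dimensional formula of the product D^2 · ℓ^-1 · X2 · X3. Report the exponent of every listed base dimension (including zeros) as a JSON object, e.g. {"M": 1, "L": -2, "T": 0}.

{"Θ": -4, "L": 1}

Write exponents as rows Θ,L / cols ΔT,D,ℓ,X1,X2,X3:
  Θ: [ 1  0  0 -1 -3 -1]
  L: [ 0  1  1 -1 -1  1]
  [Θ]: (2)·0+(-1)·0+(1)·-3+(1)·-1 = -4
  [L]: (2)·1+(-1)·1+(1)·-1+(1)·1 = 1
⇒ Θ^-4 L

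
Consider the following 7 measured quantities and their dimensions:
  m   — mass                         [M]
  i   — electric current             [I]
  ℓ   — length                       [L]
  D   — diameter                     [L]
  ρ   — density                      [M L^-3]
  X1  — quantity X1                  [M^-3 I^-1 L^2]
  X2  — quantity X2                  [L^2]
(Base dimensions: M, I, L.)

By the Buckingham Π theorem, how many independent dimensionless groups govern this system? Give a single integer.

Dimensional matrix (M×I×L by m×i×ℓ×D×ρ×X1×X2):
  M: [ 1  0  0  0  1 -3  0]
  I: [ 0  1  0  0  0 -1  0]
  L: [ 0  0  1  1 -3  2  2]
Row reduction gives pivot columns m,i,ℓ; rank = 3
n=7, r=3 ⇒ 4 dimensionless groups

4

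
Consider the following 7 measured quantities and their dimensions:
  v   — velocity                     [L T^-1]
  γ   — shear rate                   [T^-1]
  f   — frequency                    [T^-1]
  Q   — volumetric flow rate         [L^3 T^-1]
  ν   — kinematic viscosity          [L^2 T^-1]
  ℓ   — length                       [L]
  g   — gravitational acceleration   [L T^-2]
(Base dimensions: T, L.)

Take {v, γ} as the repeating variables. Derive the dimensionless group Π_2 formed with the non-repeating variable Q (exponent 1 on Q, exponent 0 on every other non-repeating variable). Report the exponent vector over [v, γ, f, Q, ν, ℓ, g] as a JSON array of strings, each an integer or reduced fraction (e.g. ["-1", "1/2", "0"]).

["-3", "2", "0", "1", "0", "0", "0"]

Write exponents as rows T,L / cols v,γ,f,Q,ν,ℓ,g:
  T: [-1 -1 -1 -1 -1  0 -2]
  L: [ 1  0  0  3  2  1  1]
Echelon form has 2 nonzero rows (pivots: v,γ)
Pivot set = {v,γ}, free = {f,Q,ν,ℓ,g}
RREF:
  r0: [   1    0    0    3    2    1    1]
  r1: [   0    1    1   -2   -1   -1    1]
Fix exponent of Q at 1, f at 0, ν at 0, ℓ at 0, g at 0; solve each RREF row for its pivot's exponent:
  r0: exp(v) + (3)·1 = 0 ⇒ exp(v) = -3
  r1: exp(γ) + (-2)·1 = 0 ⇒ exp(γ) = 2
Π_2 = v^-3 · γ^2 · Q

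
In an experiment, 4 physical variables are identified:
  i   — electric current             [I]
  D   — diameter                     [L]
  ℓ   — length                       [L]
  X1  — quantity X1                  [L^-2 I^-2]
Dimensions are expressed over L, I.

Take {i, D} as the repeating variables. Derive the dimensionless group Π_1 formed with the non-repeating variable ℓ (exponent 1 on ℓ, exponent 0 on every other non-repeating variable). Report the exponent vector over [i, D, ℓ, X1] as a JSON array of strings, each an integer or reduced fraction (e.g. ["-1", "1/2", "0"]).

Exponent matrix [L,I] × [i,D,ℓ,X1]:
  L: [ 0  1  1 -2]
  I: [ 1  0  0 -2]
Row reduction gives pivot columns i,D; rank = 2
Pivot set = {i,D}, free = {ℓ,X1}
RREF:
  r0: [   1    0    0   -2]
  r1: [   0    1    1   -2]
Fix exponent of ℓ at 1, X1 at 0; solve each RREF row for its pivot's exponent:
  r0: exp(i) + (0)·1 = 0 ⇒ exp(i) = 0
  r1: exp(D) + (1)·1 = 0 ⇒ exp(D) = -1
Π_1 = D^-1 · ℓ

["0", "-1", "1", "0"]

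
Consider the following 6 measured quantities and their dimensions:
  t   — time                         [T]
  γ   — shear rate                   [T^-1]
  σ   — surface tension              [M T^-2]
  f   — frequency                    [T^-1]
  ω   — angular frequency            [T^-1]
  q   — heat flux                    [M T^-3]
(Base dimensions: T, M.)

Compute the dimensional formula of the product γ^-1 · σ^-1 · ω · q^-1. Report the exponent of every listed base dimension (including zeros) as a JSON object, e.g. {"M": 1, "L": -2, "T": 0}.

Dimensional matrix (T×M by t×γ×σ×f×ω×q):
  T: [ 1 -1 -2 -1 -1 -3]
  M: [ 0  0  1  0  0  1]
  [T]: (-1)·-1+(-1)·-2+(1)·-1+(-1)·-3 = 5
  [M]: (-1)·0+(-1)·1+(1)·0+(-1)·1 = -2
⇒ T^5 M^-2

{"T": 5, "M": -2}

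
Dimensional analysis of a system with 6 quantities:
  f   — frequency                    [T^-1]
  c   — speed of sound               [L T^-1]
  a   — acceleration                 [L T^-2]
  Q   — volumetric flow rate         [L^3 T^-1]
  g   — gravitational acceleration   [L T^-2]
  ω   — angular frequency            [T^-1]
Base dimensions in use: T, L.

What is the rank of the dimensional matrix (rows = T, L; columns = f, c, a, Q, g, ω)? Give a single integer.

Write exponents as rows T,L / cols f,c,a,Q,g,ω:
  T: [-1 -1 -2 -1 -2 -1]
  L: [ 0  1  1  3  1  0]
RREF → pivots at {f,c} ⇒ r = 2

2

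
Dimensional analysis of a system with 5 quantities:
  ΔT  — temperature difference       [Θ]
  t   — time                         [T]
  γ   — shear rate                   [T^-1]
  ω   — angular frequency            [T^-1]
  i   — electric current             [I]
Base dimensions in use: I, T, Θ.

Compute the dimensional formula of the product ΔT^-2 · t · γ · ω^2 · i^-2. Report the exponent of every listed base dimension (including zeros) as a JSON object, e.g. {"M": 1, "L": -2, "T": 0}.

{"I": -2, "T": -2, "Θ": -2}

Dimensional matrix (I×T×Θ by ΔT×t×γ×ω×i):
  I: [ 0  0  0  0  1]
  T: [ 0  1 -1 -1  0]
  Θ: [ 1  0  0  0  0]
  [I]: (-2)·0+(1)·0+(1)·0+(2)·0+(-2)·1 = -2
  [T]: (-2)·0+(1)·1+(1)·-1+(2)·-1+(-2)·0 = -2
  [Θ]: (-2)·1+(1)·0+(1)·0+(2)·0+(-2)·0 = -2
⇒ I^-2 T^-2 Θ^-2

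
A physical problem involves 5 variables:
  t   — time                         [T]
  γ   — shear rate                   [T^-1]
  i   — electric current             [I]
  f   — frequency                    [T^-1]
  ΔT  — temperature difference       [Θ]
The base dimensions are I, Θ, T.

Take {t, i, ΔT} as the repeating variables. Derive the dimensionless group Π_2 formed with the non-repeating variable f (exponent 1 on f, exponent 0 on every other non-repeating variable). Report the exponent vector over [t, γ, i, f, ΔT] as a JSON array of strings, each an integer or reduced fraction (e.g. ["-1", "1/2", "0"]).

["1", "0", "0", "1", "0"]

Exponent matrix [I,Θ,T] × [t,γ,i,f,ΔT]:
  I: [ 0  0  1  0  0]
  Θ: [ 0  0  0  0  1]
  T: [ 1 -1  0 -1  0]
RREF → pivots at {t,i,ΔT} ⇒ r = 3
Repeat: t,i,ΔT; free: γ,f
RREF:
  r0: [   1   -1    0   -1    0]
  r1: [   0    0    1    0    0]
  r2: [   0    0    0    0    1]
Fix exponent of f at 1, γ at 0; solve each RREF row for its pivot's exponent:
  r0: exp(t) + (-1)·1 = 0 ⇒ exp(t) = 1
  r1: exp(i) + (0)·1 = 0 ⇒ exp(i) = 0
  r2: exp(ΔT) + (0)·1 = 0 ⇒ exp(ΔT) = 0
Π_2 = t · f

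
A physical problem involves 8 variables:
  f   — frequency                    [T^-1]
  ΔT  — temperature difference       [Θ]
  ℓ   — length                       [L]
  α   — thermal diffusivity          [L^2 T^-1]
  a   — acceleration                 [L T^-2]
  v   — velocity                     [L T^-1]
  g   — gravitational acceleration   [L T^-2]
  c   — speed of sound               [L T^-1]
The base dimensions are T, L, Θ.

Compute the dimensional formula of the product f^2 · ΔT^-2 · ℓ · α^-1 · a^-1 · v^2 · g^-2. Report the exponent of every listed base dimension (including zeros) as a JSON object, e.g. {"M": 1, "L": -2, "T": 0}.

{"T": 3, "L": -2, "Θ": -2}

Write exponents as rows T,L,Θ / cols f,ΔT,ℓ,α,a,v,g,c:
  T: [-1  0  0 -1 -2 -1 -2 -1]
  L: [ 0  0  1  2  1  1  1  1]
  Θ: [ 0  1  0  0  0  0  0  0]
  [T]: (2)·-1+(-2)·0+(1)·0+(-1)·-1+(-1)·-2+(2)·-1+(-2)·-2 = 3
  [L]: (2)·0+(-2)·0+(1)·1+(-1)·2+(-1)·1+(2)·1+(-2)·1 = -2
  [Θ]: (2)·0+(-2)·1+(1)·0+(-1)·0+(-1)·0+(2)·0+(-2)·0 = -2
⇒ T^3 L^-2 Θ^-2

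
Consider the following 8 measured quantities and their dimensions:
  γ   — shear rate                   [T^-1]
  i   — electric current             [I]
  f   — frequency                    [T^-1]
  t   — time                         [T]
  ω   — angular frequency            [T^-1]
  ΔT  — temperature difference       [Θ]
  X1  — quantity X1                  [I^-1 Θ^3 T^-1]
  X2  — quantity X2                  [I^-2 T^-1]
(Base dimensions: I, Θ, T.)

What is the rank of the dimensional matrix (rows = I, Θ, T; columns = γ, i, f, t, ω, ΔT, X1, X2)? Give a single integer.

3

Dimensional matrix (I×Θ×T by γ×i×f×t×ω×ΔT×X1×X2):
  I: [ 0  1  0  0  0  0 -1 -2]
  Θ: [ 0  0  0  0  0  1  3  0]
  T: [-1  0 -1  1 -1  0 -1 -1]
RREF → pivots at {γ,i,ΔT} ⇒ r = 3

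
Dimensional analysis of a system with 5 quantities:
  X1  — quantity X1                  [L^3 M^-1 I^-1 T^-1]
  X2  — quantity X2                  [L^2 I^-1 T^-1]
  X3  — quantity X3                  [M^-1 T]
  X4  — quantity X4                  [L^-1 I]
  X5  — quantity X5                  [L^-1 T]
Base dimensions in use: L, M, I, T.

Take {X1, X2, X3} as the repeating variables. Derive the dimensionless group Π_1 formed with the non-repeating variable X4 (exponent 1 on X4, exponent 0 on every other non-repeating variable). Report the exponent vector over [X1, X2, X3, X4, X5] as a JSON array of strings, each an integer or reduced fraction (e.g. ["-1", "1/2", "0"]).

Write exponents as rows L,M,I,T / cols X1,X2,X3,X4,X5:
  L: [ 3  2  0 -1 -1]
  M: [-1  0 -1  0  0]
  I: [-1 -1  0  1  0]
  T: [-1 -1  1  0  1]
Row reduction gives pivot columns X1,X2,X3; rank = 3
Pivot set = {X1,X2,X3}, free = {X4,X5}
RREF:
  r0: [   1    0    0    1   -1]
  r1: [   0    1    0   -2    1]
  r2: [   0    0    1   -1    1]
  r3: [   0    0    0    0    0]
Fix exponent of X4 at 1, X5 at 0; solve each RREF row for its pivot's exponent:
  r0: exp(X1) + (1)·1 = 0 ⇒ exp(X1) = -1
  r1: exp(X2) + (-2)·1 = 0 ⇒ exp(X2) = 2
  r2: exp(X3) + (-1)·1 = 0 ⇒ exp(X3) = 1
Π_1 = X1^-1 · X2^2 · X3 · X4

["-1", "2", "1", "1", "0"]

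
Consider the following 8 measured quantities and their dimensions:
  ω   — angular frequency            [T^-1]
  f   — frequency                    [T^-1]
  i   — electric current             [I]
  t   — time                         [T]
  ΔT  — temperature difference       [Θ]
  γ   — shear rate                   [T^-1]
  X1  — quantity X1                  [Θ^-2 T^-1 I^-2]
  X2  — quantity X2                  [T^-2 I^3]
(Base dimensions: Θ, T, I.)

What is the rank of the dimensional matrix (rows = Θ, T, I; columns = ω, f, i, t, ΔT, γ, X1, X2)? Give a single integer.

3

Write exponents as rows Θ,T,I / cols ω,f,i,t,ΔT,γ,X1,X2:
  Θ: [ 0  0  0  0  1  0 -2  0]
  T: [-1 -1  0  1  0 -1 -1 -2]
  I: [ 0  0  1  0  0  0 -2  3]
RREF → pivots at {ω,i,ΔT} ⇒ r = 3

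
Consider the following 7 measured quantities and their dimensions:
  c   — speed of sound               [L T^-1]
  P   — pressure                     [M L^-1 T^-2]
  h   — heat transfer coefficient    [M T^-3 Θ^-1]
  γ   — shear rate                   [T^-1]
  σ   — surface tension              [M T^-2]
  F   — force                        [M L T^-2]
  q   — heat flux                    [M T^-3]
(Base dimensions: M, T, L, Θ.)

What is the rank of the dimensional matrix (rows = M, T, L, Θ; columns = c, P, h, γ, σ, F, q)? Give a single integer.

Dimensional matrix (M×T×L×Θ by c×P×h×γ×σ×F×q):
  M: [ 0  1  1  0  1  1  1]
  T: [-1 -2 -3 -1 -2 -2 -3]
  L: [ 1 -1  0  0  0  1  0]
  Θ: [ 0  0 -1  0  0  0  0]
Row reduction gives pivot columns c,P,h,γ; rank = 4

4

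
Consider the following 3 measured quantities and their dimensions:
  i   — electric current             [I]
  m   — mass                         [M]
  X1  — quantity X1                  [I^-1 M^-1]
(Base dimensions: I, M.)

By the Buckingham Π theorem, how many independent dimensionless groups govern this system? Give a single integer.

Dimensional matrix (I×M by i×m×X1):
  I: [ 1  0 -1]
  M: [ 0  1 -1]
RREF → pivots at {i,m} ⇒ r = 2
Π count = n − r = 3 − 2 = 1

1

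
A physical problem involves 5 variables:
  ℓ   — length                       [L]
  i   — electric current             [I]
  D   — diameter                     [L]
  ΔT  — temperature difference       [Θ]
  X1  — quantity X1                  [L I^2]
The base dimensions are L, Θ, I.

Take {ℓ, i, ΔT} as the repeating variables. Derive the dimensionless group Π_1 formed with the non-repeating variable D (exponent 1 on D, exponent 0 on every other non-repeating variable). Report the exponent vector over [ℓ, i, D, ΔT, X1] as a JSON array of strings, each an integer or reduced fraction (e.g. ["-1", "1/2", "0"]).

["-1", "0", "1", "0", "0"]

Write exponents as rows L,Θ,I / cols ℓ,i,D,ΔT,X1:
  L: [ 1  0  1  0  1]
  Θ: [ 0  0  0  1  0]
  I: [ 0  1  0  0  2]
RREF → pivots at {ℓ,i,ΔT} ⇒ r = 3
Pivot set = {ℓ,i,ΔT}, free = {D,X1}
RREF:
  r0: [   1    0    1    0    1]
  r1: [   0    1    0    0    2]
  r2: [   0    0    0    1    0]
Fix exponent of D at 1, X1 at 0; solve each RREF row for its pivot's exponent:
  r0: exp(ℓ) + (1)·1 = 0 ⇒ exp(ℓ) = -1
  r1: exp(i) + (0)·1 = 0 ⇒ exp(i) = 0
  r2: exp(ΔT) + (0)·1 = 0 ⇒ exp(ΔT) = 0
Π_1 = ℓ^-1 · D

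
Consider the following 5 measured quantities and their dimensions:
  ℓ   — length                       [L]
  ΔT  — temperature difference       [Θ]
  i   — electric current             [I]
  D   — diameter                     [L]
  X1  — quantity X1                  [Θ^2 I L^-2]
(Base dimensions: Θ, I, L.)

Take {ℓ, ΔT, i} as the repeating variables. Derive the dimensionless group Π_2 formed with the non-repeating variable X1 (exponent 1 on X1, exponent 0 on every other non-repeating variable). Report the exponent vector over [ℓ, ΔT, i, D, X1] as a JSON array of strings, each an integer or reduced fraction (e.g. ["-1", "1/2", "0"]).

Dimensional matrix (Θ×I×L by ℓ×ΔT×i×D×X1):
  Θ: [ 0  1  0  0  2]
  I: [ 0  0  1  0  1]
  L: [ 1  0  0  1 -2]
RREF → pivots at {ℓ,ΔT,i} ⇒ r = 3
Pivot set = {ℓ,ΔT,i}, free = {D,X1}
RREF:
  r0: [   1    0    0    1   -2]
  r1: [   0    1    0    0    2]
  r2: [   0    0    1    0    1]
Fix exponent of X1 at 1, D at 0; solve each RREF row for its pivot's exponent:
  r0: exp(ℓ) + (-2)·1 = 0 ⇒ exp(ℓ) = 2
  r1: exp(ΔT) + (2)·1 = 0 ⇒ exp(ΔT) = -2
  r2: exp(i) + (1)·1 = 0 ⇒ exp(i) = -1
Π_2 = ℓ^2 · ΔT^-2 · i^-1 · X1

["2", "-2", "-1", "0", "1"]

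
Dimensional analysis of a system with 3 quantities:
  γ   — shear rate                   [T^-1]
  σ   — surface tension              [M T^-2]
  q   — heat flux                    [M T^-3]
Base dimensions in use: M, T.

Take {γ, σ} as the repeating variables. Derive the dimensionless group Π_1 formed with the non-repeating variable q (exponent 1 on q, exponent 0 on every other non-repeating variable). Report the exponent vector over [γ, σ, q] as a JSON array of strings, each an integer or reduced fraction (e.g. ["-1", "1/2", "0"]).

Write exponents as rows M,T / cols γ,σ,q:
  M: [ 0  1  1]
  T: [-1 -2 -3]
RREF → pivots at {γ,σ} ⇒ r = 2
Repeat: γ,σ; free: q
RREF:
  r0: [   1    0    1]
  r1: [   0    1    1]
Fix exponent of q at 1; solve each RREF row for its pivot's exponent:
  r0: exp(γ) + (1)·1 = 0 ⇒ exp(γ) = -1
  r1: exp(σ) + (1)·1 = 0 ⇒ exp(σ) = -1
Π_1 = γ^-1 · σ^-1 · q

["-1", "-1", "1"]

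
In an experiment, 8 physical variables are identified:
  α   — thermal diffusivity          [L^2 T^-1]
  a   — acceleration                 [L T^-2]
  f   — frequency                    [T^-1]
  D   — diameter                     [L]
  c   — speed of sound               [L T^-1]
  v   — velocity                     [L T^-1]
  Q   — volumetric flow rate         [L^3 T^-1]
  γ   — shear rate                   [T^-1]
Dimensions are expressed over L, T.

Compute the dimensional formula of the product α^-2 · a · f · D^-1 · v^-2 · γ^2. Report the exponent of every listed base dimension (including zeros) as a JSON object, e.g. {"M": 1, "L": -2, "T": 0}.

Dimensional matrix (L×T by α×a×f×D×c×v×Q×γ):
  L: [ 2  1  0  1  1  1  3  0]
  T: [-1 -2 -1  0 -1 -1 -1 -1]
  [L]: (-2)·2+(1)·1+(1)·0+(-1)·1+(-2)·1+(2)·0 = -6
  [T]: (-2)·-1+(1)·-2+(1)·-1+(-1)·0+(-2)·-1+(2)·-1 = -1
⇒ L^-6 T^-1

{"L": -6, "T": -1}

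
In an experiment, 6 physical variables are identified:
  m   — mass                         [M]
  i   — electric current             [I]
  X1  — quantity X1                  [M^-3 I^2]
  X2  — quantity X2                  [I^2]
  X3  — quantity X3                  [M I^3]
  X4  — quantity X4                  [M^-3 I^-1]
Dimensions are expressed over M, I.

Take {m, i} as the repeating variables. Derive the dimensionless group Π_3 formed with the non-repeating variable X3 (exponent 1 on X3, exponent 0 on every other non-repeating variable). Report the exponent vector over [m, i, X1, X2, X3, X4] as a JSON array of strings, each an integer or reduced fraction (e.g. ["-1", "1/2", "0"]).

Write exponents as rows M,I / cols m,i,X1,X2,X3,X4:
  M: [ 1  0 -3  0  1 -3]
  I: [ 0  1  2  2  3 -1]
Row reduction gives pivot columns m,i; rank = 2
Pivot set = {m,i}, free = {X1,X2,X3,X4}
RREF:
  r0: [   1    0   -3    0    1   -3]
  r1: [   0    1    2    2    3   -1]
Fix exponent of X3 at 1, X1 at 0, X2 at 0, X4 at 0; solve each RREF row for its pivot's exponent:
  r0: exp(m) + (1)·1 = 0 ⇒ exp(m) = -1
  r1: exp(i) + (3)·1 = 0 ⇒ exp(i) = -3
Π_3 = m^-1 · i^-3 · X3

["-1", "-3", "0", "0", "1", "0"]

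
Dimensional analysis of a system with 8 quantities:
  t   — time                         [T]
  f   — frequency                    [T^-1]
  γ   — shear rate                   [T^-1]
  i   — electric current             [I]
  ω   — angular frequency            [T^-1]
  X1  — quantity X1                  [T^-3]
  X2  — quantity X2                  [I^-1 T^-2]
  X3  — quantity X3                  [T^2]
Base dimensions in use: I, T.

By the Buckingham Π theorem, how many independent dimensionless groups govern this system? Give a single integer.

6

Write exponents as rows I,T / cols t,f,γ,i,ω,X1,X2,X3:
  I: [ 0  0  0  1  0  0 -1  0]
  T: [ 1 -1 -1  0 -1 -3 -2  2]
Row reduction gives pivot columns t,i; rank = 2
8 vars − rank 2 = 6 Π groups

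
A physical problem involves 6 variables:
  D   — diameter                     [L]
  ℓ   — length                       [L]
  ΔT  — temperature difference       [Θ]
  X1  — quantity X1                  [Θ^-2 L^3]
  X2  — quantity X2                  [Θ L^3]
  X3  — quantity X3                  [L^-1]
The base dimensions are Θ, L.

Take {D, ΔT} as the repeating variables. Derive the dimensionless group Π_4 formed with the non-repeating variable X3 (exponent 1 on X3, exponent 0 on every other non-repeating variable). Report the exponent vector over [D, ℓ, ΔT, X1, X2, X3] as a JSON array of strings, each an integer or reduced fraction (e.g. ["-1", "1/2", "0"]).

["1", "0", "0", "0", "0", "1"]

Write exponents as rows Θ,L / cols D,ℓ,ΔT,X1,X2,X3:
  Θ: [ 0  0  1 -2  1  0]
  L: [ 1  1  0  3  3 -1]
RREF → pivots at {D,ΔT} ⇒ r = 2
Pivot set = {D,ΔT}, free = {ℓ,X1,X2,X3}
RREF:
  r0: [   1    1    0    3    3   -1]
  r1: [   0    0    1   -2    1    0]
Fix exponent of X3 at 1, ℓ at 0, X1 at 0, X2 at 0; solve each RREF row for its pivot's exponent:
  r0: exp(D) + (-1)·1 = 0 ⇒ exp(D) = 1
  r1: exp(ΔT) + (0)·1 = 0 ⇒ exp(ΔT) = 0
Π_4 = D · X3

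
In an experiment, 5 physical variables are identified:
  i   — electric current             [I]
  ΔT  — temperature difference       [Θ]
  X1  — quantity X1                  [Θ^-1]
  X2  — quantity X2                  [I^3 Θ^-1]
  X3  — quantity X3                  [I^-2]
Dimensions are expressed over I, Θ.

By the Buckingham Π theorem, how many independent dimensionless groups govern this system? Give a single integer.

Dimensional matrix (I×Θ by i×ΔT×X1×X2×X3):
  I: [ 1  0  0  3 -2]
  Θ: [ 0  1 -1 -1  0]
Row reduction gives pivot columns i,ΔT; rank = 2
Π count = n − r = 5 − 2 = 3

3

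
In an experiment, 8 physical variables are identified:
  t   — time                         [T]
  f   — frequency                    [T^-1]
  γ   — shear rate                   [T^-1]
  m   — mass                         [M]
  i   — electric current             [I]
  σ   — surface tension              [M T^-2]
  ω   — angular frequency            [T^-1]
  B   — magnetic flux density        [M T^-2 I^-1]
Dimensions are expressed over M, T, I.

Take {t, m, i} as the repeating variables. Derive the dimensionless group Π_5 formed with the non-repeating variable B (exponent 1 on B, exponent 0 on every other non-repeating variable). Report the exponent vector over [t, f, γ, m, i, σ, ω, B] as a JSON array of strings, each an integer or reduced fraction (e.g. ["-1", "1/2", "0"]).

["2", "0", "0", "-1", "1", "0", "0", "1"]

Write exponents as rows M,T,I / cols t,f,γ,m,i,σ,ω,B:
  M: [ 0  0  0  1  0  1  0  1]
  T: [ 1 -1 -1  0  0 -2 -1 -2]
  I: [ 0  0  0  0  1  0  0 -1]
Echelon form has 3 nonzero rows (pivots: t,m,i)
Repeat: t,m,i; free: f,γ,σ,ω,B
RREF:
  r0: [   1   -1   -1    0    0   -2   -1   -2]
  r1: [   0    0    0    1    0    1    0    1]
  r2: [   0    0    0    0    1    0    0   -1]
Fix exponent of B at 1, f at 0, γ at 0, σ at 0, ω at 0; solve each RREF row for its pivot's exponent:
  r0: exp(t) + (-2)·1 = 0 ⇒ exp(t) = 2
  r1: exp(m) + (1)·1 = 0 ⇒ exp(m) = -1
  r2: exp(i) + (-1)·1 = 0 ⇒ exp(i) = 1
Π_5 = t^2 · m^-1 · i · B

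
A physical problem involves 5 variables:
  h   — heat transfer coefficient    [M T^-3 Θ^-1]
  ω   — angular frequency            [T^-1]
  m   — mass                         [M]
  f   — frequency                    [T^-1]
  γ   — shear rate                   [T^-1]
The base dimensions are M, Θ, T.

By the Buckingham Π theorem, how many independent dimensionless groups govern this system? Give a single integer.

2

Exponent matrix [M,Θ,T] × [h,ω,m,f,γ]:
  M: [ 1  0  1  0  0]
  Θ: [-1  0  0  0  0]
  T: [-3 -1  0 -1 -1]
RREF → pivots at {h,ω,m} ⇒ r = 3
5 vars − rank 3 = 2 Π groups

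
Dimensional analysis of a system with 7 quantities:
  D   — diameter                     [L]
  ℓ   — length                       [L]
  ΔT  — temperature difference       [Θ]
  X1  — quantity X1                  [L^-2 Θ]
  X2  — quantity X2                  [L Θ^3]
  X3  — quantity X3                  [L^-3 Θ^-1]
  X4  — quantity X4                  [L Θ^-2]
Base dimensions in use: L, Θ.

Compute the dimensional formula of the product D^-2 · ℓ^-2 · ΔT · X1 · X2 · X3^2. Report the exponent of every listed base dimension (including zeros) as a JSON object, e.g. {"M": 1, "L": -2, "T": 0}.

{"L": -11, "Θ": 3}

Dimensional matrix (L×Θ by D×ℓ×ΔT×X1×X2×X3×X4):
  L: [ 1  1  0 -2  1 -3  1]
  Θ: [ 0  0  1  1  3 -1 -2]
  [L]: (-2)·1+(-2)·1+(1)·0+(1)·-2+(1)·1+(2)·-3 = -11
  [Θ]: (-2)·0+(-2)·0+(1)·1+(1)·1+(1)·3+(2)·-1 = 3
⇒ L^-11 Θ^3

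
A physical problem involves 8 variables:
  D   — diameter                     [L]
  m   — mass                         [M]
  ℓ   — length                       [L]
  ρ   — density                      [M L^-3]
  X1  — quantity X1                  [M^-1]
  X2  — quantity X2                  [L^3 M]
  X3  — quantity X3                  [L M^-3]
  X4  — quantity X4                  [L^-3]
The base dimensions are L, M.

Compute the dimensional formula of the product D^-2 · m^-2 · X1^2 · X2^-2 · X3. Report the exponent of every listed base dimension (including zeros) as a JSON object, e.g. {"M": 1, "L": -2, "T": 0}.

{"L": -7, "M": -9}

Dimensional matrix (L×M by D×m×ℓ×ρ×X1×X2×X3×X4):
  L: [ 1  0  1 -3  0  3  1 -3]
  M: [ 0  1  0  1 -1  1 -3  0]
  [L]: (-2)·1+(-2)·0+(2)·0+(-2)·3+(1)·1 = -7
  [M]: (-2)·0+(-2)·1+(2)·-1+(-2)·1+(1)·-3 = -9
⇒ L^-7 M^-9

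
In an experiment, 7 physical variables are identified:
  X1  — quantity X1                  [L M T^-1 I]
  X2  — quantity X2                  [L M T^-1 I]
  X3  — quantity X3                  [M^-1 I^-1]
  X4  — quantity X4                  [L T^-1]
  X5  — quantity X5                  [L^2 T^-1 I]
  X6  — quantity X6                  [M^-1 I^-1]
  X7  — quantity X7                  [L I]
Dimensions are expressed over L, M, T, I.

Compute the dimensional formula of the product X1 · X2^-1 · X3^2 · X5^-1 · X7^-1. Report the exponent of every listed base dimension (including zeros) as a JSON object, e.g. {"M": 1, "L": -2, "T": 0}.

{"L": -3, "M": -2, "T": 1, "I": -4}

Write exponents as rows L,M,T,I / cols X1,X2,X3,X4,X5,X6,X7:
  L: [ 1  1  0  1  2  0  1]
  M: [ 1  1 -1  0  0 -1  0]
  T: [-1 -1  0 -1 -1  0  0]
  I: [ 1  1 -1  0  1 -1  1]
  [L]: (1)·1+(-1)·1+(2)·0+(-1)·2+(-1)·1 = -3
  [M]: (1)·1+(-1)·1+(2)·-1+(-1)·0+(-1)·0 = -2
  [T]: (1)·-1+(-1)·-1+(2)·0+(-1)·-1+(-1)·0 = 1
  [I]: (1)·1+(-1)·1+(2)·-1+(-1)·1+(-1)·1 = -4
⇒ L^-3 M^-2 T I^-4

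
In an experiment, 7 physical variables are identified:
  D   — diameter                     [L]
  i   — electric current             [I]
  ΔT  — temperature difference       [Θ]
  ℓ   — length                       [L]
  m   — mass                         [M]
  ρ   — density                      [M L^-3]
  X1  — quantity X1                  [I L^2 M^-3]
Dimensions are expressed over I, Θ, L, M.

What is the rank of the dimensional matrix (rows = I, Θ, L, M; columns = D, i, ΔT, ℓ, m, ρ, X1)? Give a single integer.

Dimensional matrix (I×Θ×L×M by D×i×ΔT×ℓ×m×ρ×X1):
  I: [ 0  1  0  0  0  0  1]
  Θ: [ 0  0  1  0  0  0  0]
  L: [ 1  0  0  1  0 -3  2]
  M: [ 0  0  0  0  1  1 -3]
Echelon form has 4 nonzero rows (pivots: D,i,ΔT,m)

4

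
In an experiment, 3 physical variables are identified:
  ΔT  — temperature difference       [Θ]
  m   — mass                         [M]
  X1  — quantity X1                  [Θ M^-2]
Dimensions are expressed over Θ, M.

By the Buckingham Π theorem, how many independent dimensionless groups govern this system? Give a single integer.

1

Dimensional matrix (Θ×M by ΔT×m×X1):
  Θ: [ 1  0  1]
  M: [ 0  1 -2]
Row reduction gives pivot columns ΔT,m; rank = 2
Π count = n − r = 3 − 2 = 1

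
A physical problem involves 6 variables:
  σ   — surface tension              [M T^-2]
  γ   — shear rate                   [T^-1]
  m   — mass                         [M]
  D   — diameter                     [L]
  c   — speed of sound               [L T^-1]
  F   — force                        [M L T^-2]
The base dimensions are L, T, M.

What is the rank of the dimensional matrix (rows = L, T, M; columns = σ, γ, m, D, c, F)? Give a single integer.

Exponent matrix [L,T,M] × [σ,γ,m,D,c,F]:
  L: [ 0  0  0  1  1  1]
  T: [-2 -1  0  0 -1 -2]
  M: [ 1  0  1  0  0  1]
Echelon form has 3 nonzero rows (pivots: σ,γ,D)

3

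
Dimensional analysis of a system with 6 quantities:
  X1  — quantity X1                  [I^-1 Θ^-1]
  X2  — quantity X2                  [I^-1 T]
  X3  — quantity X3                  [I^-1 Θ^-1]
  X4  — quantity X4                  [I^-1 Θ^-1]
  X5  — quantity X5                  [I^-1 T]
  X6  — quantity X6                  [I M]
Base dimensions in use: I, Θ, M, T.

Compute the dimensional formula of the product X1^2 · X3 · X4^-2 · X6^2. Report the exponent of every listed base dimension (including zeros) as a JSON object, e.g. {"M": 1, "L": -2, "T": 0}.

Exponent matrix [I,Θ,M,T] × [X1,X2,X3,X4,X5,X6]:
  I: [-1 -1 -1 -1 -1  1]
  Θ: [-1  0 -1 -1  0  0]
  M: [ 0  0  0  0  0  1]
  T: [ 0  1  0  0  1  0]
  [I]: (2)·-1+(1)·-1+(-2)·-1+(2)·1 = 1
  [Θ]: (2)·-1+(1)·-1+(-2)·-1+(2)·0 = -1
  [M]: (2)·0+(1)·0+(-2)·0+(2)·1 = 2
  [T]: (2)·0+(1)·0+(-2)·0+(2)·0 = 0
⇒ I Θ^-1 M^2

{"I": 1, "Θ": -1, "M": 2, "T": 0}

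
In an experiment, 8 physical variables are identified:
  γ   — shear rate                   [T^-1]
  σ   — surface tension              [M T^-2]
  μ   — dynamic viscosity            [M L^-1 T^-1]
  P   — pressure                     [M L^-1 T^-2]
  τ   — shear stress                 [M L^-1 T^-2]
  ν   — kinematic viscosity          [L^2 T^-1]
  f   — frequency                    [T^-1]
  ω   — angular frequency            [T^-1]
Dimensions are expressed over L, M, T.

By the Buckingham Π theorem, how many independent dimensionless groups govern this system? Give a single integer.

Exponent matrix [L,M,T] × [γ,σ,μ,P,τ,ν,f,ω]:
  L: [ 0  0 -1 -1 -1  2  0  0]
  M: [ 0  1  1  1  1  0  0  0]
  T: [-1 -2 -1 -2 -2 -1 -1 -1]
RREF → pivots at {γ,σ,μ} ⇒ r = 3
n=8, r=3 ⇒ 5 dimensionless groups

5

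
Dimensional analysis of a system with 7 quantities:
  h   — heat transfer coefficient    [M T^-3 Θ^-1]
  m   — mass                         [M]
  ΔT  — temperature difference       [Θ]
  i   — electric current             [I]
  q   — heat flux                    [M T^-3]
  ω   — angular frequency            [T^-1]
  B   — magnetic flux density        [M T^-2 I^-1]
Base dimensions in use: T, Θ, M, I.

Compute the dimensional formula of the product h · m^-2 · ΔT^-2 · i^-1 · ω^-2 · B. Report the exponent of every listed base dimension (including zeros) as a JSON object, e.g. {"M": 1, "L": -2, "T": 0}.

{"T": -3, "Θ": -3, "M": 0, "I": -2}

Write exponents as rows T,Θ,M,I / cols h,m,ΔT,i,q,ω,B:
  T: [-3  0  0  0 -3 -1 -2]
  Θ: [-1  0  1  0  0  0  0]
  M: [ 1  1  0  0  1  0  1]
  I: [ 0  0  0  1  0  0 -1]
  [T]: (1)·-3+(-2)·0+(-2)·0+(-1)·0+(-2)·-1+(1)·-2 = -3
  [Θ]: (1)·-1+(-2)·0+(-2)·1+(-1)·0+(-2)·0+(1)·0 = -3
  [M]: (1)·1+(-2)·1+(-2)·0+(-1)·0+(-2)·0+(1)·1 = 0
  [I]: (1)·0+(-2)·0+(-2)·0+(-1)·1+(-2)·0+(1)·-1 = -2
⇒ T^-3 Θ^-3 I^-2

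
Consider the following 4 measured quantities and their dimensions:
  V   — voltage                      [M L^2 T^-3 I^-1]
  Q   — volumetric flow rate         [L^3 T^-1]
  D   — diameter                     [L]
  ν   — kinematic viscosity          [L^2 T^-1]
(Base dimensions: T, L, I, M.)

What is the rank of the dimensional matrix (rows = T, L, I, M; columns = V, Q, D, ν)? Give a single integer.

3

Write exponents as rows T,L,I,M / cols V,Q,D,ν:
  T: [-3 -1  0 -1]
  L: [ 2  3  1  2]
  I: [-1  0  0  0]
  M: [ 1  0  0  0]
Echelon form has 3 nonzero rows (pivots: V,Q,D)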